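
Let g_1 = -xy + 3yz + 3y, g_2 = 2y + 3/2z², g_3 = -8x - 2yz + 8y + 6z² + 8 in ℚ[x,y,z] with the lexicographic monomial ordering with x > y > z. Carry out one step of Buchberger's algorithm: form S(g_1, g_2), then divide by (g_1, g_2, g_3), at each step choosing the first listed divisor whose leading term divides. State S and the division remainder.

S(g_1, g_2) = -¾xz² - 3yz - 3y; remainder on division = -9/64z⁵ + 9/4z³ + 3/2z².

lcm(LM(g_1), LM(g_2)) = xy.
S = (lcm/LT(g_1))·g_1 − (lcm/LT(g_2))·g_2 = -¾xz² - 3yz - 3y.
Reduce S modulo (g_1, g_2, g_3) in that order:
  leading term xz²: subtract (3/32z²)·g_3 from -¾xz² - 3yz - 3y → 3/16yz³ - ¾yz² - 3yz - 3y - 9/16z⁴ - ¾z²
  leading term yz³: subtract (3/32z³)·g_2 from 3/16yz³ - ¾yz² - 3yz - 3y - 9/16z⁴ - ¾z² → -¾yz² - 3yz - 3y - 9/64z⁵ - 9/16z⁴ - ¾z²
  leading term yz²: subtract (-⅜z²)·g_2 from -¾yz² - 3yz - 3y - 9/64z⁵ - 9/16z⁴ - ¾z² → -3yz - 3y - 9/64z⁵ - ¾z²
  leading term yz: subtract (-3/2z)·g_2 from -3yz - 3y - 9/64z⁵ - ¾z² → -3y - 9/64z⁵ + 9/4z³ - ¾z²
  leading term y: subtract (-3/2)·g_2 from -3y - 9/64z⁵ + 9/4z³ - ¾z² → -9/64z⁵ + 9/4z³ + 3/2z²
  leading term z⁵: no divisor's leading term divides it; move -9/64z⁵ to the remainder.
  leading term z³: no divisor's leading term divides it; move 9/4z³ to the remainder.
  leading term z²: no divisor's leading term divides it; move 3/2z² to the remainder.
The remainder -9/64z⁵ + 9/4z³ + 3/2z² is nonzero, so it would be added as the next basis element.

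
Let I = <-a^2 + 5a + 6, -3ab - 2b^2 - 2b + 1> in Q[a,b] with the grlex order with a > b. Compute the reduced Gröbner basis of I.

f_1 = -a^2 + 5a + 6, LT = a^2.
f_2 = -3ab - 2b^2 - 2b + 1, LT = ab.

S(f_1,f_2): lcm = a^2b. S = -2/3ab^2 - 17/3ab + 1/3a - 6b.
  leading term ab^2: subtract (2/9b)·f_2 from -2/3ab^2 - 17/3ab + 1/3a - 6b → 4/9b^3 - 17/3ab + 4/9b^2 + 1/3a - 56/9b
  leading term b^3: no divisor's leading term divides it; move 4/9b^3 to the remainder.
  leading term ab: subtract (17/9)·f_2 from -17/3ab + 4/9b^2 + 1/3a - 56/9b → 38/9b^2 + 1/3a - 22/9b - 17/9
  leading term b^2: no divisor's leading term divides it; move 38/9b^2 to the remainder.
  leading term a: no divisor's leading term divides it; move 1/3a to the remainder.
  leading term b: no divisor's leading term divides it; move -22/9b to the remainder.
  leading term 1: no divisor's leading term divides it; move -17/9 to the remainder.
  remainder 4/9b^3 + 38/9b^2 + 1/3a - 22/9b - 17/9 ≠ 0; add g_3 = 4/9b^3 + 38/9b^2 + 1/3a - 22/9b - 17/9 to the basis.

S(f_1,g_3): leading monomials are coprime, so the S-polynomial reduces to 0 (Buchberger's first criterion).
S(f_2,g_3): lcm = ab^3. S = 2/3b^4 - 19/2ab^2 + 2/3b^3 - 3/4a^2 + 11/2ab - 1/3b^2 + 17/4a.
  leading term b^4: subtract (3/2b)·g_3 from 2/3b^4 - 19/2ab^2 + 2/3b^3 - 3/4a^2 + 11/2ab - 1/3b^2 + 17/4a → -19/2ab^2 - 17/3b^3 - 3/4a^2 + 5ab + 10/3b^2 + 17/4a + 17/6b
  leading term ab^2: subtract (19/6b)·f_2 from -19/2ab^2 - 17/3b^3 - 3/4a^2 + 5ab + 10/3b^2 + 17/4a + 17/6b → 2/3b^3 - 3/4a^2 + 5ab + 29/3b^2 + 17/4a - 1/3b
  leading term b^3: subtract (3/2)·g_3 from 2/3b^3 - 3/4a^2 + 5ab + 29/3b^2 + 17/4a - 1/3b → -3/4a^2 + 5ab + 10/3b^2 + 15/4a + 10/3b + 17/6
  leading term a^2: subtract (3/4)·f_1 from -3/4a^2 + 5ab + 10/3b^2 + 15/4a + 10/3b + 17/6 → 5ab + 10/3b^2 + 10/3b - 5/3
  leading term ab: subtract (-5/3)·f_2 from 5ab + 10/3b^2 + 10/3b - 5/3 → 0
  remainder 0.

Every S-polynomial of the final basis reduces to 0, so we have a Gröbner basis.

G = {b^3 + 19/2b^2 + 3/4a - 11/2b - 17/4, a^2 - 5a - 6, ab + 2/3b^2 + 2/3b - 1/3}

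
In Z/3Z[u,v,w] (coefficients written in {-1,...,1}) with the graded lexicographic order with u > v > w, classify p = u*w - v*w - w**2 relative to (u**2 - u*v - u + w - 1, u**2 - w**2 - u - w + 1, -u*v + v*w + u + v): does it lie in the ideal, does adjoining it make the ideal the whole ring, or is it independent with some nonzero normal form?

First compute the reduced Gröbner basis of I by Buchberger's algorithm.
f_1 = u**2 - u*v - u + w - 1, LT = u**2.
f_2 = u**2 - w**2 - u - w + 1, LT = u**2.
f_3 = -u*v + v*w + u + v, LT = u*v.

S(f_1,f_2): lcm = u**2. S = -u*v + w**2 - w + 1.
  reduce S modulo (f_1, f_2, f_3):
  remainder -v*w + w**2 - u - v - w + 1 ≠ 0; add h_4 = -v*w + w**2 - u - v - w + 1 to the basis.

S(f_1,f_3): lcm = u**2*v. S = -u*v**2 + u*v*w + u**2 + v*w - v.
  reduce S modulo (f_1, f_2, f_3, h_4):
  remainder u*w + w**2 + u + v + w - 1 ≠ 0; add h_5 = u*w + w**2 + u + v + w - 1 to the basis.

S(f_3,h_4): lcm = u*v*w. S = u*w**2 - v*w**2 - u**2 - u*v + u*w - v*w + u.
  reduce S modulo (f_1, f_2, f_3, h_4, h_5):
  remainder w**3 - w**2 ≠ 0; add h_6 = w**3 - w**2 to the basis.

S(f_3,h_5): lcm = u*v*w. S = v*w**2 - u*v - u*w - v**2 + v*w + v.
  reduce S modulo (f_1, f_2, f_3, h_4, h_5, h_6):
  remainder -v**2 + w**2 - u + w ≠ 0; add h_7 = -v**2 + w**2 - u + w to the basis.

The other S-polynomials (S(f_2,f_3), S(f_1,h_4), S(f_2,h_4), S(f_1,h_5), S(f_2,h_5), S(h_4,h_5), S(f_1,h_6), S(f_2,h_6), S(f_3,h_6), S(h_4,h_6), S(h_5,h_6), S(f_1,h_7), S(f_2,h_7), S(f_3,h_7), S(h_4,h_7), S(h_5,h_7), S(h_6,h_7)) all reduce to 0 modulo the current basis, so we have a Gröbner basis.
Inter-reduce: drop elements whose leading term is divisible by another's, tail-reduce, and make monic.
Reduced Gröbner basis: {w**3 - w**2, u**2 - w**2 - u - w + 1, u*v - w**2 + w - 1, u*w + w**2 + u + v + w - 1, v**2 - w**2 + u - w, v*w - w**2 + u + v + w - 1}.
Label its elements g_1 = w**3 - w**2, g_2 = u**2 - w**2 - u - w + 1, g_3 = u*v - w**2 + w - 1, g_4 = u*w + w**2 + u + v + w - 1, g_5 = v**2 - w**2 + u - w, g_6 = v*w - w**2 + u + v + w - 1.

Reduce p = u*w - v*w - w**2 modulo G:
  leading term u*w: subtract (1)·g_4 from u*w - v*w - w**2 → -v*w + w**2 - u - v - w + 1
  leading term v*w: subtract (-1)·g_6 from -v*w + w**2 - u - v - w + 1 → 0
  normal form = 0.
Since the normal form is 0, p ∈ I.

u*w - v*w - w**2 lies in I (it reduces to 0).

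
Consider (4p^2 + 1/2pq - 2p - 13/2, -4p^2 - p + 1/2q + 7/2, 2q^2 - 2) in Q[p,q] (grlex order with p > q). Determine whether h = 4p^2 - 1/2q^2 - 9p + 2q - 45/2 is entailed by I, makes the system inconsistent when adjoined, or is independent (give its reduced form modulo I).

First compute the reduced Gröbner basis of I by Buchberger's algorithm.
f_1 = 4p^2 + 1/2pq - 2p - 13/2, LT = p^2.
f_2 = -4p^2 - p + 1/2q + 7/2, LT = p^2.
f_3 = 2q^2 - 2, LT = q^2.

S(f_1,f_2): lcm = p^2. S = 1/8pq - 3/4p + 1/8q - 3/4.
  reduce S modulo (f_1, f_2, f_3):
  remainder 1/8pq - 3/4p + 1/8q - 3/4 ≠ 0; add k_4 = 1/8pq - 3/4p + 1/8q - 3/4 to the basis.

S(f_1,k_4): lcm = p^2q. S = 1/8pq^2 + 6p^2 - 3/2pq + 6p - 13/8q.
  reduce S modulo (f_1, f_2, f_3, k_4):
  remainder -35/8p + 5/8q - 15/4 ≠ 0; add k_5 = -35/8p + 5/8q - 15/4 to the basis.

S(f_2,k_4): lcm = p^2q. S = 6p^2 - 3/4pq - 1/8q^2 + 6p - 7/8q.
  reduce S modulo (f_1, f_2, f_3, k_4, k_5):
  remainder 5/8q + 5/8 ≠ 0; add k_6 = 5/8q + 5/8 to the basis.

The other S-polynomials (S(f_1,f_3), S(f_2,f_3), S(f_3,k_4), S(f_1,k_5), S(f_2,k_5), S(f_3,k_5), S(k_4,k_5), S(f_1,k_6), S(f_2,k_6), S(f_3,k_6), S(k_4,k_6), S(k_5,k_6)) all reduce to 0 modulo the current basis, so we have a Gröbner basis.
Inter-reduce: drop elements whose leading term is divisible by another's, tail-reduce, and make monic.
Reduced Gröbner basis: {p + 1, q + 1}.
Label its elements g_1 = p + 1, g_2 = q + 1.

Reduce h = 4p^2 - 1/2q^2 - 9p + 2q - 45/2 modulo G:
  leading term p^2: subtract (4p)·g_1 from 4p^2 - 1/2q^2 - 9p + 2q - 45/2 → -1/2q^2 - 13p + 2q - 45/2
  leading term q^2: subtract (-1/2q)·g_2 from -1/2q^2 - 13p + 2q - 45/2 → -13p + 5/2q - 45/2
  leading term p: subtract (-13)·g_1 from -13p + 5/2q - 45/2 → 5/2q - 19/2
  leading term q: subtract (5/2)·g_2 from 5/2q - 19/2 → -12
  leading term 1: no divisor's leading term divides it; move -12 to the remainder.
  normal form = -12.
The normal form is nonzero, so h ∉ I. Since h minus its normal form lies in I, I + (h) = I + (r) where r = -12; decide whether this ideal is the whole ring.
Here r = -12 is a nonzero constant, hence a unit: 1 ∈ I + (h), the Gröbner basis of I + (h) is {1}, and the enlarged system has no common solution — adjoining h is inconsistent.

Adjoining 4p^2 - 1/2q^2 - 9p + 2q - 45/2 makes the ideal the whole ring: the system is inconsistent.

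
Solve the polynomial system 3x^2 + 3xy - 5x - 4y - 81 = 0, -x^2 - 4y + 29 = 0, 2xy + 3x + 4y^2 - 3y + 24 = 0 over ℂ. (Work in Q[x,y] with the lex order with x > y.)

Compute a lex Gröbner basis by Buchberger's algorithm.
f_1 = 3x^2 + 3xy - 5x - 4y - 81, LT = x^2.
f_2 = -x^2 - 4y + 29, LT = x^2.
f_3 = 2xy + 3x + 4y^2 - 3y + 24, LT = xy.

S(f_1,f_2): lcm = x^2. S = xy - 5/3x - 16/3y + 2.
  reduce S modulo (f_1, f_2, f_3):
  remainder -19/6x - 2y^2 - 23/6y - 10 ≠ 0; add h_4 = -19/6x - 2y^2 - 23/6y - 10 to the basis.

S(f_1,f_3): lcm = x^2y. S = -3/2x^2 - xy^2 - 1/6xy - 12x - 4/3y^2 - 27y.
  reduce S modulo (f_1, f_2, f_3, h_4):
  remainder 2y^3 + 127/38y^2 + 189/19y - 581/38 ≠ 0; add h_5 = 2y^3 + 127/38y^2 + 189/19y - 581/38 to the basis.

S(f_2,f_3): lcm = x^2y. S = -3/2x^2 - 2xy^2 + 3/2xy - 12x + 4y^2 - 29y.
  reduce S modulo (f_1, f_2, f_3, h_4, h_5):
  remainder -54/19y^2 + 401/38y - 293/38 ≠ 0; add h_6 = -54/19y^2 + 401/38y - 293/38 to the basis.

S(f_1,h_4): lcm = x^2. S = -12/19xy^2 - 4/19xy - 275/57x - 4/3y - 27.
  reduce S modulo (f_1, f_2, f_3, h_4, h_5, h_6):
  remainder 2732/513y - 2732/513 ≠ 0; add h_7 = 2732/513y - 2732/513 to the basis.

The other S-polynomials (S(f_2,h_4), S(f_3,h_4), S(f_1,h_5), S(f_2,h_5), S(f_3,h_5), S(h_4,h_5), S(f_1,h_6), S(f_2,h_6), S(f_3,h_6), S(h_4,h_6), S(h_5,h_6), S(f_1,h_7), S(f_2,h_7), S(f_3,h_7), S(h_4,h_7), S(h_5,h_7), S(h_6,h_7)) all reduce to 0 modulo the current basis, so we have a Gröbner basis.
Inter-reduce: drop elements whose leading term is divisible by another's, tail-reduce, and make monic.
Reduced Gröbner basis: {x + 5, y - 1}.

A lex Gröbner basis eliminates variables successively. Here y - 1 depends only on y, with roots {1}; lifting each root through the earlier basis elements recovers the full solutions.
  y = 1: the earlier basis element becomes x + 5 = 0, giving x = -5 — point (-5, 1).
This is the nonlinear analogue of row-reducing a linear system.

{(-5, 1)}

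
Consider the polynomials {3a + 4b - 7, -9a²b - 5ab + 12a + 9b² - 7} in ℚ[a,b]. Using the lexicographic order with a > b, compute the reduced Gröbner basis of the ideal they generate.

The reduced Gröbner basis is the canonical form of the ideal for this ordering.

f_1 = 3a + 4b - 7, LT = a.
f_2 = -9a²b - 5ab + 12a + 9b² - 7, LT = a²b.

S(f_1,f_2): lcm = a²b. S = 4/3ab² - 26/9ab + 4/3a + b² - 7/9.
  leading term ab²: subtract (4/9b²)·f_1 from 4/3ab² - 26/9ab + 4/3a + b² - 7/9 → -26/9ab + 4/3a - 16/9b³ + 37/9b² - 7/9
  leading term ab: subtract (-26/27b)·f_1 from -26/9ab + 4/3a - 16/9b³ + 37/9b² - 7/9 → 4/3a - 16/9b³ + 215/27b² - 182/27b - 7/9
  leading term a: subtract (4/9)·f_1 from 4/3a - 16/9b³ + 215/27b² - 182/27b - 7/9 → -16/9b³ + 215/27b² - 230/27b + 7/3
  leading term b³: no divisor's leading term divides it; move -16/9b³ to the remainder.
  leading term b²: no divisor's leading term divides it; move 215/27b² to the remainder.
  leading term b: no divisor's leading term divides it; move -230/27b to the remainder.
  leading term 1: no divisor's leading term divides it; move 7/3 to the remainder.
  remainder -16/9b³ + 215/27b² - 230/27b + 7/3 ≠ 0; add g_3 = -16/9b³ + 215/27b² - 230/27b + 7/3 to the basis.

S(f_1,g_3): leading monomials are coprime, so the S-polynomial reduces to 0 (Buchberger's first criterion).
S(f_2,g_3): lcm = a²b³. S = 215/48a²b² - 115/24a²b + 21/16a² + 5/9ab³ - 4/3ab² - b⁴ + 7/9b².
  leading term a²b²: subtract (215/144ab²)·f_1 from 215/48a²b² - 115/24a²b + 21/16a² + 5/9ab³ - 4/3ab² - b⁴ + 7/9b² → -115/24a²b + 21/16a² - 65/12ab³ + 1313/144ab² - b⁴ + 7/9b²
  leading term a²b: subtract (-115/72ab)·f_1 from -115/24a²b + 21/16a² - 65/12ab³ + 1313/144ab² - b⁴ + 7/9b² → 21/16a² - 65/12ab³ + 2233/144ab² - 805/72ab - b⁴ + 7/9b²
  leading term a²: subtract (7/16a)·f_1 from 21/16a² - 65/12ab³ + 2233/144ab² - 805/72ab - b⁴ + 7/9b² → -65/12ab³ + 2233/144ab² - 931/72ab + 49/16a - b⁴ + 7/9b²
  leading term ab³: subtract (-65/36b³)·f_1 from -65/12ab³ + 2233/144ab² - 931/72ab + 49/16a - b⁴ + 7/9b² → 2233/144ab² - 931/72ab + 49/16a + 56/9b⁴ - 455/36b³ + 7/9b²
  leading term ab²: subtract (2233/432b²)·f_1 from 2233/144ab² - 931/72ab + 49/16a + 56/9b⁴ - 455/36b³ + 7/9b² → -931/72ab + 49/16a + 56/9b⁴ - 1799/54b³ + 15967/432b²
  leading term ab: subtract (-931/216b)·f_1 from -931/72ab + 49/16a + 56/9b⁴ - 1799/54b³ + 15967/432b² → 49/16a + 56/9b⁴ - 1799/54b³ + 7805/144b² - 6517/216b
  leading term a: subtract (49/48)·f_1 from 49/16a + 56/9b⁴ - 1799/54b³ + 7805/144b² - 6517/216b → 56/9b⁴ - 1799/54b³ + 7805/144b² - 7399/216b + 343/48
  leading term b⁴: subtract (-7/2b)·g_3 from 56/9b⁴ - 1799/54b³ + 7805/144b² - 7399/216b + 343/48 → -49/9b³ + 10535/432b² - 5635/216b + 343/48
  leading term b³: subtract (49/16)·g_3 from -49/9b³ + 10535/432b² - 5635/216b + 343/48 → 0
  remainder 0.

Every S-polynomial of the final basis reduces to 0, so we have a Gröbner basis.
Inter-reduce: drop elements whose leading term is divisible by another's, tail-reduce, and make monic.

G = {a + 4/3b - 7/3, b³ - 215/48b² + 115/24b - 21/16}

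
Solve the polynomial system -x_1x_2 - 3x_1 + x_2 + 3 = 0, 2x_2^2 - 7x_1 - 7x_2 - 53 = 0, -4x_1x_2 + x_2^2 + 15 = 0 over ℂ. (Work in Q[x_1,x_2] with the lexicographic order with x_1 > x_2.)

Compute a lex Gröbner basis by Buchberger's algorithm.
f_1 = -x_1x_2 - 3x_1 + x_2 + 3, LT = x_1x_2.
f_2 = -7x_1 + 2x_2^2 - 7x_2 - 53, LT = x_1.
f_3 = -4x_1x_2 + x_2^2 + 15, LT = x_1x_2.

S(f_1,f_2): lcm = x_1x_2. S = 3x_1 + 2/7x_2^3 - x_2^2 - 60/7x_2 - 3.
  leading term x_1: subtract (-3/7)·f_2 from 3x_1 + 2/7x_2^3 - x_2^2 - 60/7x_2 - 3 → 2/7x_2^3 - 1/7x_2^2 - 81/7x_2 - 180/7
  leading term x_2^3: no divisor's leading term divides it; move 2/7x_2^3 to the remainder.
  leading term x_2^2: no divisor's leading term divides it; move -1/7x_2^2 to the remainder.
  leading term x_2: no divisor's leading term divides it; move -81/7x_2 to the remainder.
  leading term 1: no divisor's leading term divides it; move -180/7 to the remainder.
  remainder 2/7x_2^3 - 1/7x_2^2 - 81/7x_2 - 180/7 ≠ 0; add h_4 = 2/7x_2^3 - 1/7x_2^2 - 81/7x_2 - 180/7 to the basis.

S(f_1,f_3): lcm = x_1x_2. S = 3x_1 + 1/4x_2^2 - x_2 + 3/4.
  leading term x_1: subtract (-3/7)·f_2 from 3x_1 + 1/4x_2^2 - x_2 + 3/4 → 31/28x_2^2 - 4x_2 - 615/28
  leading term x_2^2: no divisor's leading term divides it; move 31/28x_2^2 to the remainder.
  leading term x_2: no divisor's leading term divides it; move -4x_2 to the remainder.
  leading term 1: no divisor's leading term divides it; move -615/28 to the remainder.
  remainder 31/28x_2^2 - 4x_2 - 615/28 ≠ 0; add h_5 = 31/28x_2^2 - 4x_2 - 615/28 to the basis.

S(f_3,h_4): lcm = x_1x_2^3. S = 1/2x_1x_2^2 + 81/2x_1x_2 + 90x_1 - 1/4x_2^4 - 15/4x_2^2.
  leading term x_1x_2^2: subtract (-1/2x_2)·f_1 from 1/2x_1x_2^2 + 81/2x_1x_2 + 90x_1 - 1/4x_2^4 - 15/4x_2^2 → 39x_1x_2 + 90x_1 - 1/4x_2^4 - 13/4x_2^2 + 3/2x_2
  leading term x_1x_2: subtract (-39)·f_1 from 39x_1x_2 + 90x_1 - 1/4x_2^4 - 13/4x_2^2 + 3/2x_2 → -27x_1 - 1/4x_2^4 - 13/4x_2^2 + 81/2x_2 + 117
  leading term x_1: subtract (27/7)·f_2 from -27x_1 - 1/4x_2^4 - 13/4x_2^2 + 81/2x_2 + 117 → -1/4x_2^4 - 307/28x_2^2 + 135/2x_2 + 2250/7
  leading term x_2^4: subtract (-7/8x_2)·h_4 from -1/4x_2^4 - 307/28x_2^2 + 135/2x_2 + 2250/7 → -1/8x_2^3 - 1181/56x_2^2 + 45x_2 + 2250/7
  leading term x_2^3: subtract (-7/16)·h_4 from -1/8x_2^3 - 1181/56x_2^2 + 45x_2 + 2250/7 → -2369/112x_2^2 + 639/16x_2 + 8685/28
  leading term x_2^2: subtract (-2369/124)·h_5 from -2369/112x_2^2 + 639/16x_2 + 8685/28 → -18095/496x_2 - 54285/496
  leading term x_2: no divisor's leading term divides it; move -18095/496x_2 to the remainder.
  leading term 1: no divisor's leading term divides it; move -54285/496 to the remainder.
  remainder -18095/496x_2 - 54285/496 ≠ 0; add h_6 = -18095/496x_2 - 54285/496 to the basis.

The other S-polynomials (S(f_2,f_3), S(f_1,h_4), S(f_2,h_4), S(f_1,h_5), S(f_2,h_5), S(f_3,h_5), S(h_4,h_5), S(f_1,h_6), S(f_2,h_6), S(f_3,h_6), S(h_4,h_6), S(h_5,h_6)) all reduce to 0 modulo the current basis, so we have a Gröbner basis.
Inter-reduce: drop elements whose leading term is divisible by another's, tail-reduce, and make monic.
Reduced Gröbner basis: {x_1 + 2, x_2 + 3}.

Since the basis is lex-ordered, x_2 + 3 is univariate in x_2. Its roots are {-3}. Back-substituting each root into the other basis elements fixes the other coordinates.
  x_2 = -3: the earlier basis element becomes x_1 + 2 = 0, giving x_1 = -2 — point (-2, -3).
Substituting each solution back into the original system confirms all equations vanish.

{(-2, -3)}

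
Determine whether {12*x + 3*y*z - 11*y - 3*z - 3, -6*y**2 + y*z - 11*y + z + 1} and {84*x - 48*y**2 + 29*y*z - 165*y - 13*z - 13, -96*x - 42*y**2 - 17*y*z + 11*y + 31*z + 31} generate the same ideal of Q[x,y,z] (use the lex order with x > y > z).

Yes, the ideals are equal.

For a fixed monomial order, each ideal has a unique reduced Gröbner basis; comparing bases decides equality.
Buchberger on the first generating set:
f_1 = 12*x + 3*y*z - 11*y - 3*z - 3, LT = x.
f_2 = -6*y**2 + y*z - 11*y + z + 1, LT = y**2.

The S-polynomials (S(f_1,f_2)) all reduce to 0 modulo the current basis, so we have a Gröbner basis.
Inter-reduce: drop elements whose leading term is divisible by another's, tail-reduce, and make monic.
Reduced Gröbner basis: {x + 1/4*y*z - 11/12*y - 1/4*z - 1/4, y**2 - 1/6*y*z + 11/6*y - 1/6*z - 1/6}.

Buchberger on the second generating set:
h_1 = 84*x - 48*y**2 + 29*y*z - 165*y - 13*z - 13, LT = x.
h_2 = -96*x - 42*y**2 - 17*y*z + 11*y + 31*z + 31, LT = x.

S(h_1,h_2): lcm = x. S = -113/112*y**2 + 113/672*y*z - 1243/672*y + 113/672*z + 113/672.
  leading term y**2: no divisor's leading term divides it; move -113/112*y**2 to the remainder.
  leading term y*z: no divisor's leading term divides it; move 113/672*y*z to the remainder.
  leading term y: no divisor's leading term divides it; move -1243/672*y to the remainder.
  leading term z: no divisor's leading term divides it; move 113/672*z to the remainder.
  leading term 1: no divisor's leading term divides it; move 113/672 to the remainder.
  remainder -113/112*y**2 + 113/672*y*z - 1243/672*y + 113/672*z + 113/672 ≠ 0; add k_3 = -113/112*y**2 + 113/672*y*z - 1243/672*y + 113/672*z + 113/672 to the basis.

The other S-polynomials (S(h_1,k_3), S(h_2,k_3)) all reduce to 0 modulo the current basis, so we have a Gröbner basis.
Inter-reduce: drop elements whose leading term is divisible by another's, tail-reduce, and make monic.
Reduced Gröbner basis: {x + 1/4*y*z - 11/12*y - 1/4*z - 1/4, y**2 - 1/6*y*z + 11/6*y - 1/6*z - 1/6}.

The two bases agree; hence the ideals are identical.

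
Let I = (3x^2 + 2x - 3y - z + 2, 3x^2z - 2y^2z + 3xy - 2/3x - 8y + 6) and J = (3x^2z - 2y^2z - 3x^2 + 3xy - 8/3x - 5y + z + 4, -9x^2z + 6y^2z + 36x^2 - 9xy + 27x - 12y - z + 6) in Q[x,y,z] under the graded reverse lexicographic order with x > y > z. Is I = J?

No, the ideals differ.

Two ideals are equal iff their reduced Gröbner bases coincide (the reduced basis is unique for a fixed ordering).
Buchberger on the first generating set:
f_1 = 3x^2 + 2x - 3y - z + 2, LT = x^2.
f_2 = 3x^2z - 2y^2z + 3xy - 2/3x - 8y + 6, LT = x^2z.

S(f_1,f_2): lcm = x^2z. S = 2/3y^2z - xy + 2/3xz - yz - 1/3z^2 + 2/9x + 8/3y + 2/3z - 2.
  reduce S modulo (f_1, f_2):
  remainder 2/3y^2z - xy + 2/3xz - yz - 1/3z^2 + 2/9x + 8/3y + 2/3z - 2 ≠ 0; add g_3 = 2/3y^2z - xy + 2/3xz - yz - 1/3z^2 + 2/9x + 8/3y + 2/3z - 2 to the basis.

The other S-polynomials (S(f_1,g_3), S(f_2,g_3)) all reduce to 0 modulo the current basis, so we have a Gröbner basis.
Inter-reduce: drop elements whose leading term is divisible by another's, tail-reduce, and make monic.
Reduced Gröbner basis: {y^2z - 3/2xy + xz - 3/2yz - 1/2z^2 + 1/3x + 4y + z - 3, x^2 + 2/3x - y - 1/3z + 2/3}.

Buchberger on the second generating set:
h_1 = 3x^2z - 2y^2z - 3x^2 + 3xy - 8/3x - 5y + z + 4, LT = x^2z.
h_2 = -9x^2z + 6y^2z + 36x^2 - 9xy + 27x - 12y - z + 6, LT = x^2z.

S(h_1,h_2): lcm = x^2z. S = 3x^2 + 19/9x - 3y + 2/9z + 2.
  reduce S modulo (h_1, h_2):
  remainder 3x^2 + 19/9x - 3y + 2/9z + 2 ≠ 0; add k_3 = 3x^2 + 19/9x - 3y + 2/9z + 2 to the basis.

S(h_1,k_3): lcm = x^2z. S = -2/3y^2z - x^2 + xy - 19/27xz + yz - 2/27z^2 - 8/9x - 5/3y - 1/3z + 4/3.
  reduce S modulo (h_1, h_2, k_3):
  remainder -2/3y^2z + xy - 19/27xz + yz - 2/27z^2 - 5/27x - 8/3y - 7/27z + 2 ≠ 0; add k_4 = -2/3y^2z + xy - 19/27xz + yz - 2/27z^2 - 5/27x - 8/3y - 7/27z + 2 to the basis.

The other S-polynomials (S(h_2,k_3), S(h_1,k_4), S(h_2,k_4), S(k_3,k_4)) all reduce to 0 modulo the current basis, so we have a Gröbner basis.
Inter-reduce: drop elements whose leading term is divisible by another's, tail-reduce, and make monic.
Reduced Gröbner basis: {y^2z - 3/2xy + 19/18xz - 3/2yz + 1/9z^2 + 5/18x + 4y + 7/18z - 3, x^2 + 19/27x - y + 2/27z + 2/3}.

Since the reduced bases disagree, the two ideals are not the same.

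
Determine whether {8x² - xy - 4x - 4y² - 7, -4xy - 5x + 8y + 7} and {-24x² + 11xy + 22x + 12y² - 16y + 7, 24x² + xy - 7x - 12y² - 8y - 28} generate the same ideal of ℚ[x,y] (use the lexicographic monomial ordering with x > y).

Yes, the ideals are equal.

Two ideals are equal iff their reduced Gröbner bases coincide (the reduced basis is unique for a fixed ordering).
Buchberger on the first generating set:
f_1 = 8x² - xy - 4x - 4y² - 7, LT = x².
f_2 = -4xy - 5x + 8y + 7, LT = xy.

S(f_1,f_2): lcm = x²y. S = -5/4x² - ⅛xy² + 3/2xy + 7/4x - ½y³ - ⅞y.
  leading term x²: subtract (-5/32)·f_1 from -5/4x² - ⅛xy² + 3/2xy + 7/4x - ½y³ - ⅞y → -⅛xy² + 43/32xy + 9/8x - ½y³ - ⅝y² - ⅞y - 35/32
  leading term xy²: subtract (1/32y)·f_2 from -⅛xy² + 43/32xy + 9/8x - ½y³ - ⅝y² - ⅞y - 35/32 → 3/2xy + 9/8x - ½y³ - ⅞y² - 35/32y - 35/32
  leading term xy: subtract (-⅜)·f_2 from 3/2xy + 9/8x - ½y³ - ⅞y² - 35/32y - 35/32 → -¾x - ½y³ - ⅞y² + 61/32y + 49/32
  leading term x: no divisor's leading term divides it; move -¾x to the remainder.
  leading term y³: no divisor's leading term divides it; move -½y³ to the remainder.
  leading term y²: no divisor's leading term divides it; move -⅞y² to the remainder.
  leading term y: no divisor's leading term divides it; move 61/32y to the remainder.
  leading term 1: no divisor's leading term divides it; move 49/32 to the remainder.
  remainder -¾x - ½y³ - ⅞y² + 61/32y + 49/32 ≠ 0; add g_3 = -¾x - ½y³ - ⅞y² + 61/32y + 49/32 to the basis.

S(f_2,g_3): lcm = xy. S = 5/4x - ⅔y⁴ - 7/6y³ + 61/24y² + 1/24y - 7/4.
  leading term x: subtract (-5/3)·g_3 from 5/4x - ⅔y⁴ - 7/6y³ + 61/24y² + 1/24y - 7/4 → -⅔y⁴ - 2y³ + 13/12y² + 103/32y + 77/96
  leading term y⁴: no divisor's leading term divides it; move -⅔y⁴ to the remainder.
  leading term y³: no divisor's leading term divides it; move -2y³ to the remainder.
  leading term y²: no divisor's leading term divides it; move 13/12y² to the remainder.
  leading term y: no divisor's leading term divides it; move 103/32y to the remainder.
  leading term 1: no divisor's leading term divides it; move 77/96 to the remainder.
  remainder -⅔y⁴ - 2y³ + 13/12y² + 103/32y + 77/96 ≠ 0; add g_4 = -⅔y⁴ - 2y³ + 13/12y² + 103/32y + 77/96 to the basis.

The other S-polynomials (S(f_1,g_3), S(f_1,g_4), S(f_2,g_4), S(g_3,g_4)) all reduce to 0 modulo the current basis, so we have a Gröbner basis.
Inter-reduce: drop elements whose leading term is divisible by another's, tail-reduce, and make monic.
Reduced Gröbner basis: {x + ⅔y³ + 7/6y² - 61/24y - 49/24, y⁴ + 3y³ - 13/8y² - 309/64y - 77/64}.

Buchberger on the second generating set:
h_1 = -24x² + 11xy + 22x + 12y² - 16y + 7, LT = x².
h_2 = 24x² + xy - 7x - 12y² - 8y - 28, LT = x².

S(h_1,h_2): lcm = x². S = -½xy - ⅝x + y + ⅞.
  leading term xy: no divisor's leading term divides it; move -½xy to the remainder.
  leading term x: no divisor's leading term divides it; move -⅝x to the remainder.
  leading term y: no divisor's leading term divides it; move y to the remainder.
  leading term 1: no divisor's leading term divides it; move ⅞ to the remainder.
  remainder -½xy - ⅝x + y + ⅞ ≠ 0; add k_3 = -½xy - ⅝x + y + ⅞ to the basis.

S(h_1,k_3): lcm = x²y. S = -5/4x² - 11/24xy² + 13/12xy + 7/4x - ½y³ + ⅔y² - 7/24y.
  leading term x²: subtract (5/96)·h_1 from -5/4x² - 11/24xy² + 13/12xy + 7/4x - ½y³ + ⅔y² - 7/24y → -11/24xy² + 49/96xy + 29/48x - ½y³ + 1/24y² + 13/24y - 35/96
  leading term xy²: subtract (11/12y)·k_3 from -11/24xy² + 49/96xy + 29/48x - ½y³ + 1/24y² + 13/24y - 35/96 → 13/12xy + 29/48x - ½y³ - ⅞y² - 25/96y - 35/96
  leading term xy: subtract (-13/6)·k_3 from 13/12xy + 29/48x - ½y³ - ⅞y² - 25/96y - 35/96 → -¾x - ½y³ - ⅞y² + 61/32y + 49/32
  leading term x: no divisor's leading term divides it; move -¾x to the remainder.
  leading term y³: no divisor's leading term divides it; move -½y³ to the remainder.
  leading term y²: no divisor's leading term divides it; move -⅞y² to the remainder.
  leading term y: no divisor's leading term divides it; move 61/32y to the remainder.
  leading term 1: no divisor's leading term divides it; move 49/32 to the remainder.
  remainder -¾x - ½y³ - ⅞y² + 61/32y + 49/32 ≠ 0; add k_4 = -¾x - ½y³ - ⅞y² + 61/32y + 49/32 to the basis.

S(k_3,k_4): lcm = xy. S = 5/4x - ⅔y⁴ - 7/6y³ + 61/24y² + 1/24y - 7/4.
  leading term x: subtract (-5/3)·k_4 from 5/4x - ⅔y⁴ - 7/6y³ + 61/24y² + 1/24y - 7/4 → -⅔y⁴ - 2y³ + 13/12y² + 103/32y + 77/96
  leading term y⁴: no divisor's leading term divides it; move -⅔y⁴ to the remainder.
  leading term y³: no divisor's leading term divides it; move -2y³ to the remainder.
  leading term y²: no divisor's leading term divides it; move 13/12y² to the remainder.
  leading term y: no divisor's leading term divides it; move 103/32y to the remainder.
  leading term 1: no divisor's leading term divides it; move 77/96 to the remainder.
  remainder -⅔y⁴ - 2y³ + 13/12y² + 103/32y + 77/96 ≠ 0; add k_5 = -⅔y⁴ - 2y³ + 13/12y² + 103/32y + 77/96 to the basis.

The other S-polynomials (S(h_2,k_3), S(h_1,k_4), S(h_2,k_4), S(h_1,k_5), S(h_2,k_5), S(k_3,k_5), S(k_4,k_5)) all reduce to 0 modulo the current basis, so we have a Gröbner basis.
Inter-reduce: drop elements whose leading term is divisible by another's, tail-reduce, and make monic.
Reduced Gröbner basis: {x + ⅔y³ + 7/6y² - 61/24y - 49/24, y⁴ + 3y³ - 13/8y² - 309/64y - 77/64}.

The two bases agree; hence the ideals are identical.
The same test decides containment: I ⊆ J iff every generator of I reduces to 0 modulo a Gröbner basis of J.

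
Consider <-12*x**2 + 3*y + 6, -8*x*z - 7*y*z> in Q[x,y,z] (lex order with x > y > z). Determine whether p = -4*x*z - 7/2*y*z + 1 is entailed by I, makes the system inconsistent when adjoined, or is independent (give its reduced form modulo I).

First compute the reduced Gröbner basis of I by Buchberger's algorithm.
f_1 = -12*x**2 + 3*y + 6, LT = x**2.
f_2 = -8*x*z - 7*y*z, LT = x*z.

S(f_1,f_2): lcm = x**2*z. S = -7/8*x*y*z - 1/4*y*z - 1/2*z.
  leading term x*y*z: subtract (7/64*y)·f_2 from -7/8*x*y*z - 1/4*y*z - 1/2*z → 49/64*y**2*z - 1/4*y*z - 1/2*z
  leading term y**2*z: no divisor's leading term divides it; move 49/64*y**2*z to the remainder.
  leading term y*z: no divisor's leading term divides it; move -1/4*y*z to the remainder.
  leading term z: no divisor's leading term divides it; move -1/2*z to the remainder.
  remainder 49/64*y**2*z - 1/4*y*z - 1/2*z ≠ 0; add h_3 = 49/64*y**2*z - 1/4*y*z - 1/2*z to the basis.

The other S-polynomials (S(f_1,h_3), S(f_2,h_3)) all reduce to 0 modulo the current basis, so we have a Gröbner basis.
Inter-reduce: drop elements whose leading term is divisible by another's, tail-reduce, and make monic.
Reduced Gröbner basis: {x**2 - 1/4*y - 1/2, x*z + 7/8*y*z, y**2*z - 16/49*y*z - 32/49*z}.
Label its elements g_1 = x**2 - 1/4*y - 1/2, g_2 = x*z + 7/8*y*z, g_3 = y**2*z - 16/49*y*z - 32/49*z.

Reduce p = -4*x*z - 7/2*y*z + 1 modulo G:
  leading term x*z: subtract (-4)·g_2 from -4*x*z - 7/2*y*z + 1 → 1
  leading term 1: no divisor's leading term divides it; move 1 to the remainder.
  normal form = 1.
The normal form is nonzero, so p ∉ I. Since p minus its normal form lies in I, I + (p) = I + (r) where r = 1; decide whether this ideal is the whole ring.
Here r = 1 is a nonzero constant, hence a unit: 1 ∈ I + (p), the Gröbner basis of I + (p) is {1}, and the enlarged system has no common solution — adjoining p is inconsistent.

The remainder on division by a Gröbner basis is unique — it is the normal form.

Adjoining -4*x*z - 7/2*y*z + 1 makes the ideal the whole ring: the system is inconsistent.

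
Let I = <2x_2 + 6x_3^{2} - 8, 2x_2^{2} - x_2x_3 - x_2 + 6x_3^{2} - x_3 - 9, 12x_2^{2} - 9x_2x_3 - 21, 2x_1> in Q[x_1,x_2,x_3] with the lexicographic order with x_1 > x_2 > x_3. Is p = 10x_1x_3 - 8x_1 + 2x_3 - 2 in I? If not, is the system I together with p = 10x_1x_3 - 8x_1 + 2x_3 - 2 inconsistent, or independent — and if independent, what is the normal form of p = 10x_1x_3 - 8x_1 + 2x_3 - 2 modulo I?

Adjoining 10x_1x_3 - 8x_1 + 2x_3 - 2 makes the ideal the whole ring: the system is inconsistent.

First compute the reduced Gröbner basis of I by Buchberger's algorithm.
f_1 = 2x_2 + 6x_3^{2} - 8, LT = x_2.
f_2 = 2x_2^{2} - x_2x_3 - x_2 + 6x_3^{2} - x_3 - 9, LT = x_2^{2}.
f_3 = 12x_2^{2} - 9x_2x_3 - 21, LT = x_2^{2}.
f_4 = 2x_1, LT = x_1.

S(f_1,f_2): lcm = x_2^{2}. S = 3x_2x_3^{2} + \tfrac{1}{2}x_2x_3 - \tfrac{7}{2}x_2 - 3x_3^{2} + \tfrac{1}{2}x_3 + \tfrac{9}{2}.
  reduce S modulo (f_1, f_2, f_3, f_4):
  remainder -9x_3^{4} - \tfrac{3}{2}x_3^{3} + \tfrac{39}{2}x_3^{2} + \tfrac{5}{2}x_3 - \tfrac{19}{2} ≠ 0; add h_5 = -9x_3^{4} - \tfrac{3}{2}x_3^{3} + \tfrac{39}{2}x_3^{2} + \tfrac{5}{2}x_3 - \tfrac{19}{2} to the basis.

S(f_1,f_3): lcm = x_2^{2}. S = 3x_2x_3^{2} + \tfrac{3}{4}x_2x_3 - 4x_2 + \tfrac{7}{4}.
  reduce S modulo (f_1, f_2, f_3, f_4, h_5):
  remainder -\tfrac{3}{4}x_3^{3} + \tfrac{9}{2}x_3^{2} + \tfrac{1}{2}x_3 - \tfrac{19}{4} ≠ 0; add h_6 = -\tfrac{3}{4}x_3^{3} + \tfrac{9}{2}x_3^{2} + \tfrac{1}{2}x_3 - \tfrac{19}{4} to the basis.

S(h_5,h_6): lcm = x_3^{4}. S = \tfrac{37}{6}x_3^{3} - \tfrac{3}{2}x_3^{2} - \tfrac{119}{18}x_3 + \tfrac{19}{18}.
  reduce S modulo (f_1, f_2, f_3, f_4, h_5, h_6):
  remainder \tfrac{71}{2}x_3^{2} - \tfrac{5}{2}x_3 - 38 ≠ 0; add h_7 = \tfrac{71}{2}x_3^{2} - \tfrac{5}{2}x_3 - 38 to the basis.

S(h_5,h_7): lcm = x_3^{4}. S = \tfrac{101}{426}x_3^{3} - \tfrac{467}{426}x_3^{2} - \tfrac{5}{18}x_3 + \tfrac{19}{18}.
  reduce S modulo (f_1, f_2, f_3, f_4, h_5, h_6, h_7):
  remainder -\tfrac{1463}{15123}x_3 - \tfrac{1463}{15123} ≠ 0; add h_8 = -\tfrac{1463}{15123}x_3 - \tfrac{1463}{15123} to the basis.

The other S-polynomials (S(f_1,f_4), S(f_2,f_3), S(f_2,f_4), S(f_3,f_4), S(f_1,h_5), S(f_2,h_5), S(f_3,h_5), S(f_4,h_5), S(f_1,h_6), S(f_2,h_6), S(f_3,h_6), S(f_4,h_6), S(f_1,h_7), S(f_2,h_7), S(f_3,h_7), S(f_4,h_7), S(h_6,h_7), S(f_1,h_8), S(f_2,h_8), S(f_3,h_8), S(f_4,h_8), S(h_5,h_8), S(h_6,h_8), S(h_7,h_8)) all reduce to 0 modulo the current basis, so we have a Gröbner basis.
Inter-reduce: drop elements whose leading term is divisible by another's, tail-reduce, and make monic.
Reduced Gröbner basis: {x_1, x_2 - 1, x_3 + 1}.
Label its elements g_1 = x_1, g_2 = x_2 - 1, g_3 = x_3 + 1.

Reduce p = 10x_1x_3 - 8x_1 + 2x_3 - 2 modulo G:
  leading term x_1x_3: subtract (10x_3)·g_1 from 10x_1x_3 - 8x_1 + 2x_3 - 2 → -8x_1 + 2x_3 - 2
  leading term x_1: subtract (-8)·g_1 from -8x_1 + 2x_3 - 2 → 2x_3 - 2
  leading term x_3: subtract (2)·g_3 from 2x_3 - 2 → -4
  leading term 1: no divisor's leading term divides it; move -4 to the remainder.
  normal form = -4.
The normal form is nonzero, so p ∉ I. Since p minus its normal form lies in I, I + (p) = I + (r) where r = -4; decide whether this ideal is the whole ring.
Here r = -4 is a nonzero constant, hence a unit: 1 ∈ I + (p), the Gröbner basis of I + (p) is {1}, and the enlarged system has no common solution — adjoining p is inconsistent.

Ideal membership is decidable via reduction modulo a Gröbner basis.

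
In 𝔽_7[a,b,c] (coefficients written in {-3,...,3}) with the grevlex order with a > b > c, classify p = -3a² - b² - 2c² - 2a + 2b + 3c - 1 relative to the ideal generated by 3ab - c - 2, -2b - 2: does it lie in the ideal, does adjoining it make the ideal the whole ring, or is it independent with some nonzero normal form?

First compute the reduced Gröbner basis of I by Buchberger's algorithm.
f_1 = 3ab - c - 2, LT = ab.
f_2 = -2b - 2, LT = b.

S(f_1,f_2): lcm = ab. S = -a + 2c - 3.
  reduce S modulo (f_1, f_2):
  remainder -a + 2c - 3 ≠ 0; add h_3 = -a + 2c - 3 to the basis.

The other S-polynomials (S(f_1,h_3), S(f_2,h_3)) all reduce to 0 modulo the current basis, so we have a Gröbner basis.
Inter-reduce: drop elements whose leading term is divisible by another's, tail-reduce, and make monic.
Reduced Gröbner basis: {a - 2c + 3, b + 1}.
Label its elements g_1 = a - 2c + 3, g_2 = b + 1.

Reduce p = -3a² - b² - 2c² - 2a + 2b + 3c - 1 modulo G:
  leading term a²: subtract (-3a)·g_1 from -3a² - b² - 2c² - 2a + 2b + 3c - 1 → -b² + ac - 2c² + 2b + 3c - 1
  leading term b²: subtract (-b)·g_2 from -b² + ac - 2c² + 2b + 3c - 1 → ac - 2c² + 3b + 3c - 1
  leading term ac: subtract (c)·g_1 from ac - 2c² + 3b + 3c - 1 → 3b - 1
  leading term b: subtract (3)·g_2 from 3b - 1 → 3
  leading term 1: no divisor's leading term divides it; move 3 to the remainder.
  normal form = 3.
The normal form is nonzero, so p ∉ I. Since p minus its normal form lies in I, I + (p) = I + (r) where r = 3; decide whether this ideal is the whole ring.
Here r = 3 is a nonzero constant, hence a unit: 1 ∈ I + (p), the Gröbner basis of I + (p) is {1}, and the enlarged system has no common solution — adjoining p is inconsistent.

Adjoining -3a² - b² - 2c² - 2a + 2b + 3c - 1 makes the ideal the whole ring: the system is inconsistent.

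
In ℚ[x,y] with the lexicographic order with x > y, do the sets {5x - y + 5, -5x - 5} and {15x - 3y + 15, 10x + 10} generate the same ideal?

Yes, the ideals are equal.

For a fixed monomial order, each ideal has a unique reduced Gröbner basis; comparing bases decides equality.
Buchberger on the first generating set:
f_1 = 5x - y + 5, LT = x.
f_2 = -5x - 5, LT = x.

S(f_1,f_2): lcm = x. S = -⅕y.
  reduce S modulo (f_1, f_2):
  remainder -⅕y ≠ 0; add g_3 = -⅕y to the basis.

The other S-polynomials (S(f_1,g_3), S(f_2,g_3)) all reduce to 0 modulo the current basis, so we have a Gröbner basis.
Inter-reduce: drop elements whose leading term is divisible by another's, tail-reduce, and make monic.
Reduced Gröbner basis: {x + 1, y}.

Buchberger on the second generating set:
h_1 = 15x - 3y + 15, LT = x.
h_2 = 10x + 10, LT = x.

S(h_1,h_2): lcm = x. S = -⅕y.
  reduce S modulo (h_1, h_2):
  remainder -⅕y ≠ 0; add k_3 = -⅕y to the basis.

The other S-polynomials (S(h_1,k_3), S(h_2,k_3)) all reduce to 0 modulo the current basis, so we have a Gröbner basis.
Inter-reduce: drop elements whose leading term is divisible by another's, tail-reduce, and make monic.
Reduced Gröbner basis: {x + 1, y}.

These coincide, so the ideals are equal.
The same test decides containment: I ⊆ J iff every generator of I reduces to 0 modulo a Gröbner basis of J.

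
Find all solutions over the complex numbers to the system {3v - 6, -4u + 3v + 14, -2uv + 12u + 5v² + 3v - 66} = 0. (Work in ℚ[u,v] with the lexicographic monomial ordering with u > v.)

{(5, 2)}

Compute a lex Gröbner basis by Buchberger's algorithm.
f_1 = 3v - 6, LT = v.
f_2 = -4u + 3v + 14, LT = u.
f_3 = -2uv + 12u + 5v² + 3v - 66, LT = uv.

The S-polynomials (S(f_1,f_2), S(f_1,f_3), S(f_2,f_3)) all reduce to 0 modulo the current basis, so we have a Gröbner basis.
Inter-reduce: drop elements whose leading term is divisible by another's, tail-reduce, and make monic.
Reduced Gröbner basis: {u - 5, v - 2}.

Elimination: the polynomial v - 2 lies in the elimination ideal for v, so v ∈ {2}. For each such v, the remaining basis elements (now univariate) give the rest of the solution.
  v = 2: the earlier basis element becomes u - 5 = 0, giving u = 5 — point (5, 2).
Substituting each solution back into the original system confirms all equations vanish.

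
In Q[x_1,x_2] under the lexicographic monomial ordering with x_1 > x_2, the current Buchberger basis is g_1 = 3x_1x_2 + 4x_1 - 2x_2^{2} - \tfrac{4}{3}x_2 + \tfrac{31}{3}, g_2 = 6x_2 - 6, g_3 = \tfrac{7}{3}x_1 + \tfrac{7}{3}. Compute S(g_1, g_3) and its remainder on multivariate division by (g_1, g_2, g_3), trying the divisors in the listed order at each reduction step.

S(g_1, g_3) = \tfrac{4}{3}x_1 - \tfrac{2}{3}x_2^{2} - \tfrac{13}{9}x_2 + \tfrac{31}{9}; remainder on division = 0.

lcm(LM(g_1), LM(g_3)) = x_1x_2.
S = (lcm/LT(g_1))·g_1 − (lcm/LT(g_3))·g_3 = \tfrac{4}{3}x_1 - \tfrac{2}{3}x_2^{2} - \tfrac{13}{9}x_2 + \tfrac{31}{9}.
Reduce S modulo (g_1, g_2, g_3) in that order:
  leading term x_1: subtract (\tfrac{4}{7})·g_3 from \tfrac{4}{3}x_1 - \tfrac{2}{3}x_2^{2} - \tfrac{13}{9}x_2 + \tfrac{31}{9} → -\tfrac{2}{3}x_2^{2} - \tfrac{13}{9}x_2 + \tfrac{19}{9}
  leading term x_2^{2}: subtract (-\tfrac{1}{9}x_2)·g_2 from -\tfrac{2}{3}x_2^{2} - \tfrac{13}{9}x_2 + \tfrac{19}{9} → -\tfrac{19}{9}x_2 + \tfrac{19}{9}
  leading term x_2: subtract (-\tfrac{19}{54})·g_2 from -\tfrac{19}{9}x_2 + \tfrac{19}{9} → 0
The remainder is 0, so this S-polynomial contributes no new basis element.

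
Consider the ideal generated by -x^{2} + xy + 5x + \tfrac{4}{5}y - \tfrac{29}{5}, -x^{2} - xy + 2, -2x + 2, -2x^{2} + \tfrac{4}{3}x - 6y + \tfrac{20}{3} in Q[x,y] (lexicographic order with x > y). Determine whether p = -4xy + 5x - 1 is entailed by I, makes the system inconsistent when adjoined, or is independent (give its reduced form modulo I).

-4xy + 5x - 1 lies in I (it reduces to 0).

First compute the reduced Gröbner basis of I by Buchberger's algorithm.
f_1 = -x^{2} + xy + 5x + \tfrac{4}{5}y - \tfrac{29}{5}, LT = x^{2}.
f_2 = -x^{2} - xy + 2, LT = x^{2}.
f_3 = -2x + 2, LT = x.
f_4 = -2x^{2} + \tfrac{4}{3}x - 6y + \tfrac{20}{3}, LT = x^{2}.

S(f_1,f_2): lcm = x^{2}. S = -2xy - 5x - \tfrac{4}{5}y + \tfrac{39}{5}.
  leading term xy: subtract (y)·f_3 from -2xy - 5x - \tfrac{4}{5}y + \tfrac{39}{5} → -5x - \tfrac{14}{5}y + \tfrac{39}{5}
  leading term x: subtract (\tfrac{5}{2})·f_3 from -5x - \tfrac{14}{5}y + \tfrac{39}{5} → -\tfrac{14}{5}y + \tfrac{14}{5}
  leading term y: no divisor's leading term divides it; move -\tfrac{14}{5}y to the remainder.
  leading term 1: no divisor's leading term divides it; move \tfrac{14}{5} to the remainder.
  remainder -\tfrac{14}{5}y + \tfrac{14}{5} ≠ 0; add h_5 = -\tfrac{14}{5}y + \tfrac{14}{5} to the basis.

The other S-polynomials (S(f_1,f_3), S(f_1,f_4), S(f_2,f_3), S(f_2,f_4), S(f_3,f_4), S(f_1,h_5), S(f_2,h_5), S(f_3,h_5), S(f_4,h_5)) all reduce to 0 modulo the current basis, so we have a Gröbner basis.
Inter-reduce: drop elements whose leading term is divisible by another's, tail-reduce, and make monic.
Reduced Gröbner basis: {x - 1, y - 1}.
Label its elements g_1 = x - 1, g_2 = y - 1.

Reduce p = -4xy + 5x - 1 modulo G:
  leading term xy: subtract (-4y)·g_1 from -4xy + 5x - 1 → 5x - 4y - 1
  leading term x: subtract (5)·g_1 from 5x - 4y - 1 → -4y + 4
  leading term y: subtract (-4)·g_2 from -4y + 4 → 0
  normal form = 0.
Since the normal form is 0, p ∈ I.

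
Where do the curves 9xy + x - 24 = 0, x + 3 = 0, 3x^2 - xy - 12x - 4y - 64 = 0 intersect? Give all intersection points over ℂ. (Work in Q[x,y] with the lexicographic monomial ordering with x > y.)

{(-3, -1)}

Compute a lex Gröbner basis by Buchberger's algorithm.
f_1 = 9xy + x - 24, LT = xy.
f_2 = x + 3, LT = x.
f_3 = 3x^2 - xy - 12x - 4y - 64, LT = x^2.

S(f_1,f_2): lcm = xy. S = 1/9x - 3y - 8/3.
  leading term x: subtract (1/9)·f_2 from 1/9x - 3y - 8/3 → -3y - 3
  leading term y: no divisor's leading term divides it; move -3y to the remainder.
  leading term 1: no divisor's leading term divides it; move -3 to the remainder.
  remainder -3y - 3 ≠ 0; add h_4 = -3y - 3 to the basis.

S(f_1,f_3): lcm = x^2y. S = 1/9x^2 + 1/3xy^2 + 4xy - 8/3x + 4/3y^2 + 64/3y.
  leading term x^2: subtract (1/9x)·f_2 from 1/9x^2 + 1/3xy^2 + 4xy - 8/3x + 4/3y^2 + 64/3y → 1/3xy^2 + 4xy - 3x + 4/3y^2 + 64/3y
  leading term xy^2: subtract (1/27y)·f_1 from 1/3xy^2 + 4xy - 3x + 4/3y^2 + 64/3y → 107/27xy - 3x + 4/3y^2 + 200/9y
  leading term xy: subtract (107/243)·f_1 from 107/27xy - 3x + 4/3y^2 + 200/9y → -836/243x + 4/3y^2 + 200/9y + 856/81
  leading term x: subtract (-836/243)·f_2 from -836/243x + 4/3y^2 + 200/9y + 856/81 → 4/3y^2 + 200/9y + 188/9
  leading term y^2: subtract (-4/9y)·h_4 from 4/3y^2 + 200/9y + 188/9 → 188/9y + 188/9
  leading term y: subtract (-188/27)·h_4 from 188/9y + 188/9 → 0
  remainder 0.

S(f_2,f_3): lcm = x^2. S = 1/3xy + 7x + 4/3y + 64/3.
  leading term xy: subtract (1/27)·f_1 from 1/3xy + 7x + 4/3y + 64/3 → 188/27x + 4/3y + 200/9
  leading term x: subtract (188/27)·f_2 from 188/27x + 4/3y + 200/9 → 4/3y + 4/3
  leading term y: subtract (-4/9)·h_4 from 4/3y + 4/3 → 0
  remainder 0.

S(f_1,h_4): lcm = xy. S = -8/9x - 8/3.
  leading term x: subtract (-8/9)·f_2 from -8/9x - 8/3 → 0
  remainder 0.

S(f_2,h_4): leading monomials are coprime, so the S-polynomial reduces to 0 (Buchberger's first criterion).
S(f_3,h_4): leading monomials are coprime, so the S-polynomial reduces to 0 (Buchberger's first criterion).
Every S-polynomial of the final basis reduces to 0, so we have a Gröbner basis.
Inter-reduce: drop elements whose leading term is divisible by another's, tail-reduce, and make monic.
Reduced Gröbner basis: {x + 3, y + 1}.

The lex basis is triangular: the last element involves only y. Solving y + 1 = 0 gives y ∈ {-1}; substituting each value into the earlier elements determines the remaining variables.
  y = -1: the earlier basis element becomes x + 3 = 0, giving x = -3 — point (-3, -1).
Each listed point satisfies every original equation (direct substitution).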